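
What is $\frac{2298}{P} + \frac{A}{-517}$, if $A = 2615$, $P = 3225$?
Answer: $- \frac{2415103}{555775} \approx -4.3455$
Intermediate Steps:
$\frac{2298}{P} + \frac{A}{-517} = \frac{2298}{3225} + \frac{2615}{-517} = 2298 \cdot \frac{1}{3225} + 2615 \left(- \frac{1}{517}\right) = \frac{766}{1075} - \frac{2615}{517} = - \frac{2415103}{555775}$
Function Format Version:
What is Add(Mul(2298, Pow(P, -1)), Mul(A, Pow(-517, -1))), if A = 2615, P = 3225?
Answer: Rational(-2415103, 555775) ≈ -4.3455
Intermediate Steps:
Add(Mul(2298, Pow(P, -1)), Mul(A, Pow(-517, -1))) = Add(Mul(2298, Pow(3225, -1)), Mul(2615, Pow(-517, -1))) = Add(Mul(2298, Rational(1, 3225)), Mul(2615, Rational(-1, 517))) = Add(Rational(766, 1075), Rational(-2615, 517)) = Rational(-2415103, 555775)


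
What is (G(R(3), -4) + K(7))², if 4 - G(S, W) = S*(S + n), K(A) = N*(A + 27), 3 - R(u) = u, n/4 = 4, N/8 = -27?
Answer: 53875600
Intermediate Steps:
N = -216 (N = 8*(-27) = -216)
n = 16 (n = 4*4 = 16)
R(u) = 3 - u
K(A) = -5832 - 216*A (K(A) = -216*(A + 27) = -216*(27 + A) = -5832 - 216*A)
G(S, W) = 4 - S*(16 + S) (G(S, W) = 4 - S*(S + 16) = 4 - S*(16 + S))
(G(R(3), -4) + K(7))² = ((4 - (3 - 1*3)² - 16*(3 - 1*3)) + (-5832 - 216*7))² = ((4 - (3 - 3)² - 16*(3 - 3)) + (-5832 - 1512))² = ((4 - 1*0² - 16*0) - 7344)² = ((4 - 1*0 + 0) - 7344)² = ((4 + 0 + 0) - 7344)² = (4 - 7344)² = (-7340)² = 53875600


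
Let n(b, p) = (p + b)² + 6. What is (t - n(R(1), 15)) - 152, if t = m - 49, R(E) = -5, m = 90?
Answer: -217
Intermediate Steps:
t = 41 (t = 90 - 49 = 41)
n(b, p) = 6 + (b + p)² (n(b, p) = (b + p)² + 6 = 6 + (b + p)²)
(t - n(R(1), 15)) - 152 = (41 - (6 + (-5 + 15)²)) - 152 = (41 - (6 + 10²)) - 152 = (41 - (6 + 100)) - 152 = (41 - 1*106) - 152 = (41 - 106) - 152 = -65 - 152 = -217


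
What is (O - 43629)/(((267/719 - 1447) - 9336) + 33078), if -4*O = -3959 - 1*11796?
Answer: -114149159/64121488 ≈ -1.7802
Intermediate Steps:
O = 15755/4 (O = -(-3959 - 1*11796)/4 = -(-3959 - 11796)/4 = -1/4*(-15755) = 15755/4 ≈ 3938.8)
(O - 43629)/(((267/719 - 1447) - 9336) + 33078) = (15755/4 - 43629)/(((267/719 - 1447) - 9336) + 33078) = -158761/(4*(((267*(1/719) - 1447) - 9336) + 33078)) = -158761/(4*(((267/719 - 1447) - 9336) + 33078)) = -158761/(4*((-1040126/719 - 9336) + 33078)) = -158761/(4*(-7752710/719 + 33078)) = -158761/(4*16030372/719) = -158761/4*719/16030372 = -114149159/64121488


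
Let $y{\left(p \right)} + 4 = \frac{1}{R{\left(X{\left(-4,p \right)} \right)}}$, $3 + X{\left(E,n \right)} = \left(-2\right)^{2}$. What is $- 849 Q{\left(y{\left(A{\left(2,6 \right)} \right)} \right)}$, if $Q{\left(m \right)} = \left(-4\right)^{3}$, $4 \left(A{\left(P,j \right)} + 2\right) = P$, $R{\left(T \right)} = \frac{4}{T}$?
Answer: $54336$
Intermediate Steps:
$X{\left(E,n \right)} = 1$ ($X{\left(E,n \right)} = -3 + \left(-2\right)^{2} = -3 + 4 = 1$)
$A{\left(P,j \right)} = -2 + \frac{P}{4}$
$y{\left(p \right)} = - \frac{15}{4}$ ($y{\left(p \right)} = -4 + \frac{1}{4 \cdot 1^{-1}} = -4 + \frac{1}{4 \cdot 1} = -4 + \frac{1}{4} = - \frac{15}{4}$)
$Q{\left(m \right)} = -64$
$- 849 Q{\left(y{\left(A{\left(2,6 \right)} \right)} \right)} = \left(-849\right) \left(-64\right) = 54336$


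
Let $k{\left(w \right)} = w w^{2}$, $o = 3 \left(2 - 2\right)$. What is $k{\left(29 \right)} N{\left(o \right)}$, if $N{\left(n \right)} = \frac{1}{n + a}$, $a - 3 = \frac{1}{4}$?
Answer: $\frac{97556}{13} \approx 7504.3$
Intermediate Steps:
$o = 0$ ($o = 3 \cdot 0 = 0$)
$a = \frac{13}{4}$ ($a = 3 + \frac{1}{4} = \frac{13}{4} \approx 3.25$)
$k{\left(w \right)} = w^{3}$
$N{\left(n \right)} = \frac{1}{\frac{13}{4} + n}$ ($N{\left(n \right)} = \frac{1}{n + \frac{13}{4}} = \frac{1}{\frac{13}{4} + n}$)
$k{\left(29 \right)} N{\left(o \right)} = 29^{3} \frac{4}{13 + 4 \cdot 0} = 24389 \frac{4}{13 + 0} = 24389 \cdot \frac{4}{13} = \frac{97556}{13}$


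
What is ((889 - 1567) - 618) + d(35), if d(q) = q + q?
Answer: -1226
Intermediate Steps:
d(q) = 2*q
((889 - 1567) - 618) + d(35) = ((889 - 1567) - 618) + 2*35 = (-678 - 618) + 70 = -1296 + 70 = -1226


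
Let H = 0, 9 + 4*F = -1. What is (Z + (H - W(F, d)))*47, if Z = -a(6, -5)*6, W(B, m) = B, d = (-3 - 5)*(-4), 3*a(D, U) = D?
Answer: -893/2 ≈ -446.50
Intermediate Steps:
F = -5/2 (F = -9/4 + (1/4)*(-1) = -9/4 - 1/4 = -5/2 ≈ -2.5000)
a(D, U) = D/3
d = 32 (d = -8*(-4) = 32)
Z = -12 (Z = -6/3*6 = -1*2*6 = -2*6 = -12)
(Z + (H - W(F, d)))*47 = (-12 + (0 - 1*(-5/2)))*47 = (-12 + (0 + 5/2))*47 = (-12 + 5/2)*47 = -19/2*47 = -893/2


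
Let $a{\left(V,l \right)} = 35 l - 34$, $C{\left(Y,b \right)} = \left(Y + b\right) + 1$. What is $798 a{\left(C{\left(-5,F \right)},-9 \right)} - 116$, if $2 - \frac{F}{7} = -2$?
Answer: $-278618$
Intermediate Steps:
$F = 28$ ($F = 14 - -14 = 14 + 14 = 28$)
$C{\left(Y,b \right)} = 1 + Y + b$
$a{\left(V,l \right)} = -34 + 35 l$
$798 a{\left(C{\left(-5,F \right)},-9 \right)} - 116 = 798 \left(-34 + 35 \left(-9\right)\right) - 116 = 798 \left(-34 - 315\right) - 116 = 798 \left(-349\right) - 116 = -278502 - 116 = -278618$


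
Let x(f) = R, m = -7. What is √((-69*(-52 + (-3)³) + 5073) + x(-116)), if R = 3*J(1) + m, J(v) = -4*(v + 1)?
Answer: √10493 ≈ 102.44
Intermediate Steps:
J(v) = -4 - 4*v (J(v) = -4*(1 + v) = -4 - 4*v)
R = -31 (R = 3*(-4 - 4*1) - 7 = 3*(-4 - 4) - 7 = 3*(-8) - 7 = -24 - 7 = -31)
x(f) = -31
√((-69*(-52 + (-3)³) + 5073) + x(-116)) = √((-69*(-52 + (-3)³) + 5073) - 31) = √((-69*(-52 - 27) + 5073) - 31) = √((-69*(-79) + 5073) - 31) = √((5451 + 5073) - 31) = √(10524 - 31) = √10493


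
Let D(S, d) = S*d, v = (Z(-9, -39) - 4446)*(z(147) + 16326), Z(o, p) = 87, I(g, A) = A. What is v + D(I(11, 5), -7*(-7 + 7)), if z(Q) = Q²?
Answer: -165358665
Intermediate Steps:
v = -165358665 (v = (87 - 4446)*(147² + 16326) = -4359*(21609 + 16326) = -4359*37935 = -165358665)
v + D(I(11, 5), -7*(-7 + 7)) = -165358665 + 5*(-7*(-7 + 7)) = -165358665 + 5*(-7*0) = -165358665 + 5*0 = -165358665 + 0 = -165358665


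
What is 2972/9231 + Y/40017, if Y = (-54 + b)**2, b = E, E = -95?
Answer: 107955985/123132309 ≈ 0.87675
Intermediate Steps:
b = -95
Y = 22201 (Y = (-54 - 95)**2 = (-149)**2 = 22201)
2972/9231 + Y/40017 = 2972/9231 + 22201/40017 = 107955985/123132309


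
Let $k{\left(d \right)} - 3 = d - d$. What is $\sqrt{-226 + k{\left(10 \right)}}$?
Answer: $i \sqrt{223} \approx 14.933 i$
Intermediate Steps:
$k{\left(d \right)} = 3$ ($k{\left(d \right)} = 3 + \left(d - d\right) = 3 + 0 = 3$)
$\sqrt{-226 + k{\left(10 \right)}} = \sqrt{-226 + 3} = \sqrt{-223} = i \sqrt{223}$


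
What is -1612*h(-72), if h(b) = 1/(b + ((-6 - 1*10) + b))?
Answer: 403/40 ≈ 10.075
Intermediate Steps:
h(b) = 1/(-16 + 2*b) (h(b) = 1/(b + ((-6 - 10) + b)) = 1/(b + (-16 + b)) = 1/(-16 + 2*b))
-1612*h(-72) = -806/(-8 - 72) = -806/(-80) = -806*(-1)/80 = -1612*(-1/160) = 403/40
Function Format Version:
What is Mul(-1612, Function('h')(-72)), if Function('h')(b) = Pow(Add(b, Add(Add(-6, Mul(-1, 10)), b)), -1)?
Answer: Rational(403, 40) ≈ 10.075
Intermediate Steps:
Function('h')(b) = Pow(Add(-16, Mul(2, b)), -1) (Function('h')(b) = Pow(Add(b, Add(Add(-6, -10), b)), -1) = Pow(Add(b, Add(-16, b)), -1) = Pow(Add(-16, Mul(2, b)), -1))
Mul(-1612, Function('h')(-72)) = Mul(-1612, Mul(Rational(1, 2), Pow(Add(-8, -72), -1))) = Mul(-1612, Mul(Rational(1, 2), Pow(-80, -1))) = Mul(-1612, Mul(Rational(1, 2), Rational(-1, 80))) = Mul(-1612, Rational(-1, 160)) = Rational(403, 40)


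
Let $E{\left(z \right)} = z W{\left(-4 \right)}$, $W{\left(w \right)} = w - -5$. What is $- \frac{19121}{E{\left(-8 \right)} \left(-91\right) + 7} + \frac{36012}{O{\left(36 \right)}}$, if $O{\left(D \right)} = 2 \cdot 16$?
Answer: $\frac{6464237}{5880} \approx 1099.4$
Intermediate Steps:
$W{\left(w \right)} = 5 + w$ ($W{\left(w \right)} = w + 5 = 5 + w$)
$O{\left(D \right)} = 32$
$E{\left(z \right)} = z$ ($E{\left(z \right)} = z \left(5 - 4\right) = z 1 = z$)
$- \frac{19121}{E{\left(-8 \right)} \left(-91\right) + 7} + \frac{36012}{O{\left(36 \right)}} = - \frac{19121}{\left(-8\right) \left(-91\right) + 7} + \frac{36012}{32} = - \frac{19121}{728 + 7} + 36012 \cdot \frac{1}{32} = - \frac{19121}{735} + \frac{9003}{8} = \frac{6464237}{5880}$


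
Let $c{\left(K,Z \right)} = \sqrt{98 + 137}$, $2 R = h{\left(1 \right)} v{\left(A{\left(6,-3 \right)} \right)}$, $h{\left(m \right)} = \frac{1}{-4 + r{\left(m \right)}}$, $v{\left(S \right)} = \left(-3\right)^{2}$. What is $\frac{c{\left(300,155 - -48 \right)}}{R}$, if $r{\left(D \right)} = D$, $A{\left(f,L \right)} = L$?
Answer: $- \frac{2 \sqrt{235}}{3} \approx -10.22$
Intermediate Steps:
$v{\left(S \right)} = 9$
$h{\left(m \right)} = \frac{1}{-4 + m}$
$R = - \frac{3}{2}$ ($R = \frac{\frac{1}{-4 + 1} \cdot 9}{2} = \frac{\frac{1}{-3} \cdot 9}{2} = \frac{\left(- \frac{1}{3}\right) 9}{2} = \frac{1}{2} \left(-3\right) = - \frac{3}{2} \approx -1.5$)
$c{\left(K,Z \right)} = \sqrt{235}$
$\frac{c{\left(300,155 - -48 \right)}}{R} = \frac{\sqrt{235}}{- \frac{3}{2}} = \sqrt{235} \left(- \frac{2}{3}\right) = - \frac{2 \sqrt{235}}{3}$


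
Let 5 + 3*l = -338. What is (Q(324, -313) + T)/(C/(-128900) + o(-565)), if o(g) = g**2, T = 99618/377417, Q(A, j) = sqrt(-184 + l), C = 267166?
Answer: 6420380100/7764946284126139 + 64450*I*sqrt(2685)/61721753001 ≈ 8.2684e-7 + 5.4107e-5*I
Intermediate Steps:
l = -343/3 (l = -5/3 + (1/3)*(-338) = -5/3 - 338/3 = -343/3 ≈ -114.33)
Q(A, j) = I*sqrt(2685)/3 (Q(A, j) = sqrt(-184 - 343/3) = sqrt(-895/3) = I*sqrt(2685)/3)
T = 99618/377417 (T = 99618*(1/377417) = 99618/377417 ≈ 0.26395)
(Q(324, -313) + T)/(C/(-128900) + o(-565)) = (I*sqrt(2685)/3 + 99618/377417)/(267166/(-128900) + (-565)**2) = (99618/377417 + I*sqrt(2685)/3)/(267166*(-1/128900) + 319225) = (99618/377417 + I*sqrt(2685)/3)/(-133583/64450 + 319225) = (99618/377417 + I*sqrt(2685)/3)/(20573917667/64450) = (99618/377417 + I*sqrt(2685)/3)*(64450/20573917667) = 6420380100/7764946284126139 + 64450*I*sqrt(2685)/61721753001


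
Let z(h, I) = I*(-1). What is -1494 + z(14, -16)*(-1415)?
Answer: -24134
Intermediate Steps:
z(h, I) = -I
-1494 + z(14, -16)*(-1415) = -1494 - 1*(-16)*(-1415) = -1494 + 16*(-1415) = -1494 - 22640 = -24134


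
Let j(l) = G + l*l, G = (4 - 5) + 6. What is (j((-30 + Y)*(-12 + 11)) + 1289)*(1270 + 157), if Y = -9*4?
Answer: 8062550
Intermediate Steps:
Y = -36
G = 5 (G = -1 + 6 = 5)
j(l) = 5 + l² (j(l) = 5 + l*l = 5 + l²)
(j((-30 + Y)*(-12 + 11)) + 1289)*(1270 + 157) = ((5 + ((-30 - 36)*(-12 + 11))²) + 1289)*(1270 + 157) = ((5 + (-66*(-1))²) + 1289)*1427 = ((5 + 66²) + 1289)*1427 = ((5 + 4356) + 1289)*1427 = (4361 + 1289)*1427 = 5650*1427 = 8062550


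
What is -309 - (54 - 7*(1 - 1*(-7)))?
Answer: -307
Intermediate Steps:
-309 - (54 - 7*(1 - 1*(-7))) = -309 - (54 - 7*(1 + 7)) = -309 - (54 - 7*8) = -309 - (54 - 56) = -309 - 1*(-2) = -309 + 2 = -307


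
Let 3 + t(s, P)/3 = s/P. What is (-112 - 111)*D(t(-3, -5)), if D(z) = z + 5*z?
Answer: 48168/5 ≈ 9633.6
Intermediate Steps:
t(s, P) = -9 + 3*s/P (t(s, P) = -9 + 3*(s/P) = -9 + 3*s/P)
D(z) = 6*z
(-112 - 111)*D(t(-3, -5)) = (-112 - 111)*(6*(-9 + 3*(-3)/(-5))) = -1338*(-9 + 3*(-3)*(-⅕)) = -1338*(-9 + 9/5) = -1338*(-36)/5 = -223*(-216/5) = 48168/5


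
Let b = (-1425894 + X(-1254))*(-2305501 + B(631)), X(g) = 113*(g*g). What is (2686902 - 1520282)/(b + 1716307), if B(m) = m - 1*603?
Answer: -233324/81276413502703 ≈ -2.8707e-9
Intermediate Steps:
X(g) = 113*g²
B(m) = -603 + m (B(m) = m - 603 = -603 + m)
b = -406382069229822 (b = (-1425894 + 113*(-1254)²)*(-2305501 + (-603 + 631)) = (-1425894 + 113*1572516)*(-2305501 + 28) = (-1425894 + 177694308)*(-2305473) = 176268414*(-2305473) = -406382069229822)
(2686902 - 1520282)/(b + 1716307) = (2686902 - 1520282)/(-406382069229822 + 1716307) = 1166620/(-406382067513515) = 1166620*(-1/406382067513515) = -233324/81276413502703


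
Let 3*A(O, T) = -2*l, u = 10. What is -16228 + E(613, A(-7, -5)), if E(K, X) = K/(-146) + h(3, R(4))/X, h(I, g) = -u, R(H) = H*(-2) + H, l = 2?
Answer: -1184403/73 ≈ -16225.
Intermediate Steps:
R(H) = -H (R(H) = -2*H + H = -H)
h(I, g) = -10 (h(I, g) = -1*10 = -10)
A(O, T) = -4/3 (A(O, T) = (-2*2)/3 = (⅓)*(-4) = -4/3)
E(K, X) = -10/X - K/146 (E(K, X) = K/(-146) - 10/X = K*(-1/146) - 10/X = -K/146 - 10/X = -10/X - K/146)
-16228 + E(613, A(-7, -5)) = -16228 + (-10/(-4/3) - 1/146*613) = -16228 + (-10*(-¾) - 613/146) = -16228 + (15/2 - 613/146) = -16228 + 241/73 = -1184403/73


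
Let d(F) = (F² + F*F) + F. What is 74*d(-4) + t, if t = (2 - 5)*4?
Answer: 2060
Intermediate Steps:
d(F) = F + 2*F² (d(F) = (F² + F²) + F = 2*F² + F = F + 2*F²)
t = -12 (t = -3*4 = -12)
74*d(-4) + t = 74*(-4*(1 + 2*(-4))) - 12 = 74*(-4*(1 - 8)) - 12 = 74*(-4*(-7)) - 12 = 74*28 - 12 = 2072 - 12 = 2060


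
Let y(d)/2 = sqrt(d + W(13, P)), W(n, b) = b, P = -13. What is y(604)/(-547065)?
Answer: -2*sqrt(591)/547065 ≈ -8.8876e-5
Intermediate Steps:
y(d) = 2*sqrt(-13 + d) (y(d) = 2*sqrt(d - 13) = 2*sqrt(-13 + d))
y(604)/(-547065) = (2*sqrt(-13 + 604))/(-547065) = (2*sqrt(591))*(-1/547065) = -2*sqrt(591)/547065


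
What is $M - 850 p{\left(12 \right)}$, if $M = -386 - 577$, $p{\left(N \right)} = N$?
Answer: $-11163$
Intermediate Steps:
$M = -963$
$M - 850 p{\left(12 \right)} = -963 - 10200 = -11163$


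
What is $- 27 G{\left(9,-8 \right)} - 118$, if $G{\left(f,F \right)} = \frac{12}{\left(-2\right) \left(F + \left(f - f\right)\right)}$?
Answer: $- \frac{553}{4} \approx -138.25$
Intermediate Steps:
$G{\left(f,F \right)} = - \frac{6}{F}$ ($G{\left(f,F \right)} = \frac{12}{\left(-2\right) \left(F + 0\right)} = \frac{12}{\left(-2\right) F} = 12 \left(- \frac{1}{2 F}\right) = - \frac{6}{F}$)
$- 27 G{\left(9,-8 \right)} - 118 = - 27 \left(- \frac{6}{-8}\right) - 118 = - 27 \left(\left(-6\right) \left(- \frac{1}{8}\right)\right) - 118 = \left(-27\right) \frac{3}{4} - 118 = - \frac{81}{4} - 118 = - \frac{553}{4}$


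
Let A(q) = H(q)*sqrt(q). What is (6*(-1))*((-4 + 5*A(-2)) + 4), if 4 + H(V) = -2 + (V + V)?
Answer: 300*I*sqrt(2) ≈ 424.26*I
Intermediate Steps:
H(V) = -6 + 2*V (H(V) = -4 + (-2 + (V + V)) = -4 + (-2 + 2*V) = -6 + 2*V)
A(q) = sqrt(q)*(-6 + 2*q) (A(q) = (-6 + 2*q)*sqrt(q) = sqrt(q)*(-6 + 2*q))
(6*(-1))*((-4 + 5*A(-2)) + 4) = (6*(-1))*((-4 + 5*(2*sqrt(-2)*(-3 - 2))) + 4) = -6*((-4 + 5*(2*(I*sqrt(2))*(-5))) + 4) = -6*((-4 + 5*(-10*I*sqrt(2))) + 4) = -6*((-4 - 50*I*sqrt(2)) + 4) = -(-300)*I*sqrt(2) = 300*I*sqrt(2)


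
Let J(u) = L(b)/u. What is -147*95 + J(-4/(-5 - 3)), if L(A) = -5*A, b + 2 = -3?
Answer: -13915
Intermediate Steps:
b = -5 (b = -2 - 3 = -5)
J(u) = 25/u (J(u) = (-5*(-5))/u = 25/u)
-147*95 + J(-4/(-5 - 3)) = -147*95 + 25/((-4/(-5 - 3))) = -13965 + 25/((-4/(-8))) = -13965 + 25/((-⅛*(-4))) = -13965 + 25/(½) = -13965 + 25*2 = -13965 + 50 = -13915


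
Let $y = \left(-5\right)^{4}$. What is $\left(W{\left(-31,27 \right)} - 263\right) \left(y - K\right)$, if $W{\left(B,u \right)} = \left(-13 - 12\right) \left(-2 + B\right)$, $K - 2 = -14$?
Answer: $357994$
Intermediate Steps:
$K = -12$ ($K = 2 - 14 = -12$)
$y = 625$
$W{\left(B,u \right)} = 50 - 25 B$ ($W{\left(B,u \right)} = - 25 \left(-2 + B\right) = 50 - 25 B$)
$\left(W{\left(-31,27 \right)} - 263\right) \left(y - K\right) = \left(\left(50 - -775\right) - 263\right) \left(625 - -12\right) = \left(\left(50 + 775\right) - 263\right) \left(625 + 12\right) = \left(825 - 263\right) 637 = 562 \cdot 637 = 357994$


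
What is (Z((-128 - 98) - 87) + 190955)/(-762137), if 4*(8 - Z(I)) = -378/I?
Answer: -119542649/477097762 ≈ -0.25056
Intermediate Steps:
Z(I) = 8 + 189/(2*I) (Z(I) = 8 - (-189)/(2*I) = 8 + 189/(2*I))
(Z((-128 - 98) - 87) + 190955)/(-762137) = ((8 + 189/(2*((-128 - 98) - 87))) + 190955)/(-762137) = ((8 + 189/(2*(-226 - 87))) + 190955)*(-1/762137) = ((8 + (189/2)/(-313)) + 190955)*(-1/762137) = ((8 + (189/2)*(-1/313)) + 190955)*(-1/762137) = ((8 - 189/626) + 190955)*(-1/762137) = (4819/626 + 190955)*(-1/762137) = (119542649/626)*(-1/762137) = -119542649/477097762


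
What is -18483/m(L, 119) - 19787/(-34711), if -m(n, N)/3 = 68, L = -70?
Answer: 215199987/2360348 ≈ 91.173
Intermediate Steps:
m(n, N) = -204 (m(n, N) = -3*68 = -204)
-18483/m(L, 119) - 19787/(-34711) = -18483/(-204) - 19787/(-34711) = -18483*(-1/204) - 19787*(-1/34711) = 6161/68 + 19787/34711 = 215199987/2360348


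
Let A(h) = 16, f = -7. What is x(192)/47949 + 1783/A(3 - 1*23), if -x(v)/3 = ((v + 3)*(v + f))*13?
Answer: 20994089/255728 ≈ 82.095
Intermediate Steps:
x(v) = -39*(-7 + v)*(3 + v) (x(v) = -3*(v + 3)*(v - 7)*13 = -3*(3 + v)*(-7 + v)*13 = -3*(-7 + v)*(3 + v)*13 = -39*(-7 + v)*(3 + v))
x(192)/47949 + 1783/A(3 - 1*23) = (819 - 39*192² + 156*192)/47949 + 1783/16 = (819 - 39*36864 + 29952)*(1/47949) + 1783*(1/16) = (819 - 1437696 + 29952)*(1/47949) + 1783/16 = -1406925*1/47949 + 1783/16 = -468975/15983 + 1783/16 = 20994089/255728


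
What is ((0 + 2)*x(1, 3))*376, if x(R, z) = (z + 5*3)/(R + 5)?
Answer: 2256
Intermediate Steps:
x(R, z) = (15 + z)/(5 + R) (x(R, z) = (z + 15)/(5 + R) = (15 + z)/(5 + R))
((0 + 2)*x(1, 3))*376 = ((0 + 2)*((15 + 3)/(5 + 1)))*376 = (2*(18/6))*376 = (2*((1/6)*18))*376 = (2*3)*376 = 6*376 = 2256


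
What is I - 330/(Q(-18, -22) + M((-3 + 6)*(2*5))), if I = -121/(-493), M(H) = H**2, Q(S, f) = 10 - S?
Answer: -869/7888 ≈ -0.11017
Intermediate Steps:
I = 121/493 (I = -121*(-1/493) = 121/493 ≈ 0.24544)
I - 330/(Q(-18, -22) + M((-3 + 6)*(2*5))) = 121/493 - 330/((10 - 1*(-18)) + ((-3 + 6)*(2*5))**2) = 121/493 - 330/((10 + 18) + (3*10)**2) = 121/493 - 330/(28 + 30**2) = 121/493 - 330/(28 + 900) = 121/493 - 330/928 = 121/493 + (1/928)*(-330) = 121/493 - 165/464 = -869/7888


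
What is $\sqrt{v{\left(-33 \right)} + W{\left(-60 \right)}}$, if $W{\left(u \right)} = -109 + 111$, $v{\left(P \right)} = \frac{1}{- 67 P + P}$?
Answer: $\frac{\sqrt{8714}}{66} \approx 1.4144$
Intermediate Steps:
$v{\left(P \right)} = - \frac{1}{66 P}$ ($v{\left(P \right)} = \frac{1}{\left(-66\right) P} = - \frac{1}{66 P}$)
$W{\left(u \right)} = 2$
$\sqrt{v{\left(-33 \right)} + W{\left(-60 \right)}} = \sqrt{- \frac{1}{66 \left(-33\right)} + 2} = \sqrt{\left(- \frac{1}{66}\right) \left(- \frac{1}{33}\right) + 2} = \sqrt{\frac{1}{2178} + 2} = \sqrt{\frac{4357}{2178}} = \frac{\sqrt{8714}}{66}$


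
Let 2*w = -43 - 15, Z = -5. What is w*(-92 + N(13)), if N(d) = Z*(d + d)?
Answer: 6438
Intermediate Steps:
w = -29 (w = (-43 - 15)/2 = (½)*(-58) = -29)
N(d) = -10*d (N(d) = -5*(d + d) = -10*d)
w*(-92 + N(13)) = -29*(-92 - 10*13) = -29*(-92 - 130) = -29*(-222) = 6438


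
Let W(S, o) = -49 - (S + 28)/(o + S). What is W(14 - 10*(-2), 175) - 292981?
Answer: -61243332/209 ≈ -2.9303e+5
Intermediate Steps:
W(S, o) = -49 - (28 + S)/(S + o)
W(14 - 10*(-2), 175) - 292981 = (-28 - 50*(14 - 10*(-2)) - 49*175)/((14 - 10*(-2)) + 175) - 292981 = (-28 - 50*(14 + 20) - 8575)/((14 + 20) + 175) - 292981 = (-28 - 50*34 - 8575)/(34 + 175) - 292981 = (-28 - 1700 - 8575)/209 - 292981 = (1/209)*(-10303) - 292981 = -10303/209 - 292981 = -61243332/209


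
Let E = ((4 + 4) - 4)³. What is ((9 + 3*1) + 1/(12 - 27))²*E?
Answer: 2050624/225 ≈ 9113.9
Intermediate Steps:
E = 64 (E = (8 - 4)³ = 4³ = 64)
((9 + 3*1) + 1/(12 - 27))²*E = ((9 + 3*1) + 1/(12 - 27))²*64 = ((9 + 3) + 1/(-15))²*64 = (12 - 1/15)²*64 = (179/15)²*64 = (32041/225)*64 = 2050624/225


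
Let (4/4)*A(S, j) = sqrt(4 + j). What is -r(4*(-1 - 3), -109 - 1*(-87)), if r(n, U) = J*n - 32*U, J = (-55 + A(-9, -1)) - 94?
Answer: -3088 + 16*sqrt(3) ≈ -3060.3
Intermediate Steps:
A(S, j) = sqrt(4 + j)
J = -149 + sqrt(3) (J = (-55 + sqrt(4 - 1)) - 94 = (-55 + sqrt(3)) - 94 = -149 + sqrt(3) ≈ -147.27)
r(n, U) = -32*U + n*(-149 + sqrt(3)) (r(n, U) = (-149 + sqrt(3))*n - 32*U = n*(-149 + sqrt(3)) - 32*U = -32*U + n*(-149 + sqrt(3)))
-r(4*(-1 - 3), -109 - 1*(-87)) = -(-32*(-109 - 1*(-87)) - 4*(-1 - 3)*(149 - sqrt(3))) = -(-32*(-109 + 87) - 4*(-4)*(149 - sqrt(3))) = -(-32*(-22) - 1*(-16)*(149 - sqrt(3))) = -(704 + (2384 - 16*sqrt(3))) = -(3088 - 16*sqrt(3)) = -3088 + 16*sqrt(3)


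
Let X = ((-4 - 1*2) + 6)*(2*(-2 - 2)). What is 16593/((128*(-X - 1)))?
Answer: -16593/128 ≈ -129.63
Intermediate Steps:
X = 0 (X = ((-4 - 2) + 6)*(2*(-4)) = (-6 + 6)*(-8) = 0*(-8) = 0)
16593/((128*(-X - 1))) = 16593/((128*(-1*0 - 1))) = 16593/((128*(0 - 1))) = 16593/((128*(-1))) = 16593/(-128) = 16593*(-1/128) = -16593/128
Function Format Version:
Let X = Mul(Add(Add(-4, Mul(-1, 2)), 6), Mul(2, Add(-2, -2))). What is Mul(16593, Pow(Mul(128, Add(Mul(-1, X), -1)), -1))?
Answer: Rational(-16593, 128) ≈ -129.63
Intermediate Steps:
X = 0 (X = Mul(Add(Add(-4, -2), 6), Mul(2, -4)) = Mul(Add(-6, 6), -8) = Mul(0, -8) = 0)
Mul(16593, Pow(Mul(128, Add(Mul(-1, X), -1)), -1)) = Mul(16593, Pow(Mul(128, Add(Mul(-1, 0), -1)), -1)) = Mul(16593, Pow(Mul(128, Add(0, -1)), -1)) = Mul(16593, Pow(Mul(128, -1), -1)) = Mul(16593, Pow(-128, -1)) = Mul(16593, Rational(-1, 128)) = Rational(-16593, 128)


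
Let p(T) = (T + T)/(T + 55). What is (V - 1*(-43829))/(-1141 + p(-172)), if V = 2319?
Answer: -5399316/133153 ≈ -40.550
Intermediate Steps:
p(T) = 2*T/(55 + T) (p(T) = (2*T)/(55 + T) = 2*T/(55 + T))
(V - 1*(-43829))/(-1141 + p(-172)) = (2319 - 1*(-43829))/(-1141 + 2*(-172)/(55 - 172)) = (2319 + 43829)/(-1141 + 2*(-172)/(-117)) = 46148/(-1141 + 2*(-172)*(-1/117)) = 46148/(-1141 + 344/117) = 46148/(-133153/117) = 46148*(-117/133153) = -5399316/133153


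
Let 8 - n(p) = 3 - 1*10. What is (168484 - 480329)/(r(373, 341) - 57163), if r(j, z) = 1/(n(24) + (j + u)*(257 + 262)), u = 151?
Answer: 84812796495/15546678272 ≈ 5.4554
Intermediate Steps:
n(p) = 15 (n(p) = 8 - (3 - 1*10) = 8 - (3 - 10) = 8 - 1*(-7) = 8 + 7 = 15)
r(j, z) = 1/(78384 + 519*j) (r(j, z) = 1/(15 + (j + 151)*(257 + 262)) = 1/(15 + (151 + j)*519) = 1/(15 + (78369 + 519*j)) = 1/(78384 + 519*j))
(168484 - 480329)/(r(373, 341) - 57163) = (168484 - 480329)/(1/(3*(26128 + 173*373)) - 57163) = -311845/(1/(3*(26128 + 64529)) - 57163) = -311845/((⅓)/90657 - 57163) = -311845/((⅓)*(1/90657) - 57163) = -311845/(1/271971 - 57163) = -311845/(-15546678272/271971) = -311845*(-271971/15546678272) = 84812796495/15546678272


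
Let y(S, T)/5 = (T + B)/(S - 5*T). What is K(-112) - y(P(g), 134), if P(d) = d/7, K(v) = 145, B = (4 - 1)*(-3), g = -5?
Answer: 137030/939 ≈ 145.93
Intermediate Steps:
B = -9 (B = 3*(-3) = -9)
P(d) = d/7 (P(d) = d*(1/7) = d/7)
y(S, T) = 5*(-9 + T)/(S - 5*T) (y(S, T) = 5*((T - 9)/(S - 5*T)) = 5*((-9 + T)/(S - 5*T)) = 5*(-9 + T)/(S - 5*T))
K(-112) - y(P(g), 134) = 145 - 5*(-9 + 134)/((1/7)*(-5) - 5*134) = 145 - 5*125/(-5/7 - 670) = 145 - 5*125/(-4695/7) = 145 - 5*(-7)*125/4695 = 145 - 1*(-875/939) = 145 + 875/939 = 137030/939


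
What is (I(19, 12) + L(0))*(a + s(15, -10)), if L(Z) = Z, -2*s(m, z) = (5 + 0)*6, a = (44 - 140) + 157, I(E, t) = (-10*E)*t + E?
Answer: -104006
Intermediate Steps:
I(E, t) = E - 10*E*t (I(E, t) = -10*E*t + E = E - 10*E*t)
a = 61 (a = -96 + 157 = 61)
s(m, z) = -15 (s(m, z) = -(5 + 0)*6/2 = -5*6/2 = -½*30 = -15)
(I(19, 12) + L(0))*(a + s(15, -10)) = (19*(1 - 10*12) + 0)*(61 - 15) = (19*(1 - 120) + 0)*46 = (19*(-119) + 0)*46 = (-2261 + 0)*46 = -2261*46 = -104006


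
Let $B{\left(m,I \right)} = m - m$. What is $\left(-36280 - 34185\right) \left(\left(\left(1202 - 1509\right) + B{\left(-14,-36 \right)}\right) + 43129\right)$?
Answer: $-3017452230$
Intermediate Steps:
$B{\left(m,I \right)} = 0$
$\left(-36280 - 34185\right) \left(\left(\left(1202 - 1509\right) + B{\left(-14,-36 \right)}\right) + 43129\right) = \left(-36280 - 34185\right) \left(\left(\left(1202 - 1509\right) + 0\right) + 43129\right) = - 70465 \left(\left(-307 + 0\right) + 43129\right) = - 70465 \left(-307 + 43129\right) = \left(-70465\right) 42822 = -3017452230$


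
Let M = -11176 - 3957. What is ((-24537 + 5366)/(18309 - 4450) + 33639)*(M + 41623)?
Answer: 12349207007700/13859 ≈ 8.9106e+8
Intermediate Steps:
M = -15133
((-24537 + 5366)/(18309 - 4450) + 33639)*(M + 41623) = ((-24537 + 5366)/(18309 - 4450) + 33639)*(-15133 + 41623) = (-19171/13859 + 33639)*26490 = (466183730/13859)*26490 = 12349207007700/13859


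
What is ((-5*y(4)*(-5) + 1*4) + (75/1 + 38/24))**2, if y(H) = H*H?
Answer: 33258289/144 ≈ 2.3096e+5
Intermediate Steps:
y(H) = H**2
((-5*y(4)*(-5) + 1*4) + (75/1 + 38/24))**2 = ((-5*4**2*(-5) + 1*4) + (75/1 + 38/24))**2 = ((-5*16*(-5) + 4) + (75*1 + 38*(1/24)))**2 = ((-80*(-5) + 4) + (75 + 19/12))**2 = ((400 + 4) + 919/12)**2 = (404 + 919/12)**2 = (5767/12)**2 = 33258289/144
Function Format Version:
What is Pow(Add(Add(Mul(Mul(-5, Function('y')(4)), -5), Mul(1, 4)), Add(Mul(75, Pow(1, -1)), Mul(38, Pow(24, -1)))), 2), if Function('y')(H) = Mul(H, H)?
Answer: Rational(33258289, 144) ≈ 2.3096e+5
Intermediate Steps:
Function('y')(H) = Pow(H, 2)
Pow(Add(Add(Mul(Mul(-5, Function('y')(4)), -5), Mul(1, 4)), Add(Mul(75, Pow(1, -1)), Mul(38, Pow(24, -1)))), 2) = Pow(Add(Add(Mul(Mul(-5, Pow(4, 2)), -5), Mul(1, 4)), Add(Mul(75, Pow(1, -1)), Mul(38, Pow(24, -1)))), 2) = Pow(Add(Add(Mul(Mul(-5, 16), -5), 4), Add(Mul(75, 1), Mul(38, Rational(1, 24)))), 2) = Pow(Add(Add(Mul(-80, -5), 4), Add(75, Rational(19, 12))), 2) = Pow(Add(Add(400, 4), Rational(919, 12)), 2) = Pow(Add(404, Rational(919, 12)), 2) = Pow(Rational(5767, 12), 2) = Rational(33258289, 144)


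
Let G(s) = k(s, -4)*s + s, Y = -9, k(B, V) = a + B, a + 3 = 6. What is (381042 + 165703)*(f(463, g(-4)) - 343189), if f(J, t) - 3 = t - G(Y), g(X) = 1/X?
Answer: -750639879125/4 ≈ -1.8766e+11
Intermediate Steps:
a = 3 (a = -3 + 6 = 3)
k(B, V) = 3 + B
G(s) = s + s*(3 + s) (G(s) = (3 + s)*s + s = s*(3 + s) + s = s + s*(3 + s))
g(X) = 1/X
f(J, t) = -42 + t (f(J, t) = 3 + (t - (-9)*(4 - 9)) = 3 + (t - (-9)*(-5)) = 3 + (t - 1*45) = 3 + (t - 45) = 3 + (-45 + t) = -42 + t)
(381042 + 165703)*(f(463, g(-4)) - 343189) = (381042 + 165703)*((-42 + 1/(-4)) - 343189) = 546745*((-42 - ¼) - 343189) = 546745*(-169/4 - 343189) = 546745*(-1372925/4) = -750639879125/4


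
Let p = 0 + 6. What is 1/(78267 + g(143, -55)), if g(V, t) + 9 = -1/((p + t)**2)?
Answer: 2401/187897457 ≈ 1.2778e-5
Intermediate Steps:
p = 6
g(V, t) = -9 - 1/(6 + t)**2 (g(V, t) = -9 - 1/((6 + t)**2) = -9 - 1/(6 + t)**2)
1/(78267 + g(143, -55)) = 1/(78267 + (-9 - 1/(6 - 55)**2)) = 1/(78267 + (-9 - 1/(-49)**2)) = 1/(78267 + (-9 - 1*1/2401)) = 1/(78267 + (-9 - 1/2401)) = 1/(78267 - 21610/2401) = 1/(187897457/2401) = 2401/187897457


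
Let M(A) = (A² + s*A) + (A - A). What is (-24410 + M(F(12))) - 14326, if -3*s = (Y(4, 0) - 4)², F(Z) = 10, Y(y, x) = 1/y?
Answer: -309463/8 ≈ -38683.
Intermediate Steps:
s = -75/16 (s = -(1/4 - 4)²/3 = -(¼ - 4)²/3 = -(-15/4)²/3 = -⅓*225/16 = -75/16 ≈ -4.6875)
M(A) = A² - 75*A/16 (M(A) = (A² - 75*A/16) + (A - A) = (A² - 75*A/16) + 0 = A² - 75*A/16)
(-24410 + M(F(12))) - 14326 = (-24410 + (1/16)*10*(-75 + 16*10)) - 14326 = (-24410 + (1/16)*10*(-75 + 160)) - 14326 = (-24410 + (1/16)*10*85) - 14326 = (-24410 + 425/8) - 14326 = -194855/8 - 14326 = -309463/8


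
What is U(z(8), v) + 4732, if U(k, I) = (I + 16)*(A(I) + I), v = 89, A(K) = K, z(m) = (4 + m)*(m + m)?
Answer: 23422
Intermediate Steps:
z(m) = 2*m*(4 + m) (z(m) = (4 + m)*(2*m) = 2*m*(4 + m))
U(k, I) = 2*I*(16 + I) (U(k, I) = (I + 16)*(I + I) = (16 + I)*(2*I) = 2*I*(16 + I))
U(z(8), v) + 4732 = 2*89*(16 + 89) + 4732 = 2*89*105 + 4732 = 18690 + 4732 = 23422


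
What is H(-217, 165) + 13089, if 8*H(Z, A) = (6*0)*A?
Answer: 13089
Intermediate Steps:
H(Z, A) = 0 (H(Z, A) = ((6*0)*A)/8 = (0*A)/8 = (⅛)*0 = 0)
H(-217, 165) + 13089 = 0 + 13089 = 13089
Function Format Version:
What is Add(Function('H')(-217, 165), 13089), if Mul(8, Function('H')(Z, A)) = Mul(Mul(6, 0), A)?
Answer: 13089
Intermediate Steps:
Function('H')(Z, A) = 0 (Function('H')(Z, A) = Mul(Rational(1, 8), Mul(Mul(6, 0), A)) = Mul(Rational(1, 8), Mul(0, A)) = Mul(Rational(1, 8), 0) = 0)
Add(Function('H')(-217, 165), 13089) = Add(0, 13089) = 13089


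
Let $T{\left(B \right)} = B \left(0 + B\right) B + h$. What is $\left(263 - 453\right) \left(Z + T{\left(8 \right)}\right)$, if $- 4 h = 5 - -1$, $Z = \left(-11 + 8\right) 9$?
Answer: $-91865$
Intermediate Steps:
$Z = -27$ ($Z = \left(-3\right) 9 = -27$)
$h = - \frac{3}{2}$ ($h = - \frac{5 - -1}{4} = - \frac{5 + 1}{4} = \left(- \frac{1}{4}\right) 6 = - \frac{3}{2} \approx -1.5$)
$T{\left(B \right)} = - \frac{3}{2} + B^{3}$ ($T{\left(B \right)} = B \left(0 + B\right) B - \frac{3}{2} = B B B - \frac{3}{2} = B^{2} B - \frac{3}{2} = B^{3} - \frac{3}{2} = - \frac{3}{2} + B^{3}$)
$\left(263 - 453\right) \left(Z + T{\left(8 \right)}\right) = \left(263 - 453\right) \left(-27 - \left(\frac{3}{2} - 8^{3}\right)\right) = - 190 \left(-27 + \left(- \frac{3}{2} + 512\right)\right) = - 190 \left(-27 + \frac{1021}{2}\right) = \left(-190\right) \frac{967}{2} = -91865$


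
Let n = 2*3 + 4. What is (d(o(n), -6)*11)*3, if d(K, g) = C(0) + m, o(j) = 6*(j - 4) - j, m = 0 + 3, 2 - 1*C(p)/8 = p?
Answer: 627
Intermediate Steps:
C(p) = 16 - 8*p
m = 3
n = 10 (n = 6 + 4 = 10)
o(j) = -24 + 5*j (o(j) = 6*(-4 + j) - j = (-24 + 6*j) - j = -24 + 5*j)
d(K, g) = 19 (d(K, g) = (16 - 8*0) + 3 = (16 + 0) + 3 = 16 + 3 = 19)
(d(o(n), -6)*11)*3 = (19*11)*3 = 209*3 = 627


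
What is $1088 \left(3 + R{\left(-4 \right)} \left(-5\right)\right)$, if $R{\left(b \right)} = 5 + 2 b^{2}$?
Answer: $-198016$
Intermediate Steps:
$1088 \left(3 + R{\left(-4 \right)} \left(-5\right)\right) = 1088 \left(3 + \left(5 + 2 \left(-4\right)^{2}\right) \left(-5\right)\right) = 1088 \left(3 + \left(5 + 2 \cdot 16\right) \left(-5\right)\right) = 1088 \left(3 + \left(5 + 32\right) \left(-5\right)\right) = 1088 \left(3 + 37 \left(-5\right)\right) = 1088 \left(3 - 185\right) = 1088 \left(-182\right) = -198016$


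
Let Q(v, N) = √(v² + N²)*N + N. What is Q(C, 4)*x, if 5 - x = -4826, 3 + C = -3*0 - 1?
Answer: 19324 + 77296*√2 ≈ 1.2864e+5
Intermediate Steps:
C = -4 (C = -3 + (-3*0 - 1) = -3 + (0 - 1) = -3 - 1 = -4)
x = 4831 (x = 5 - 1*(-4826) = 5 + 4826 = 4831)
Q(v, N) = N + N*√(N² + v²) (Q(v, N) = √(N² + v²)*N + N = N*√(N² + v²) + N = N + N*√(N² + v²))
Q(C, 4)*x = (4*(1 + √(4² + (-4)²)))*4831 = (4*(1 + √(16 + 16)))*4831 = (4*(1 + √32))*4831 = (4*(1 + 4*√2))*4831 = (4 + 16*√2)*4831 = 19324 + 77296*√2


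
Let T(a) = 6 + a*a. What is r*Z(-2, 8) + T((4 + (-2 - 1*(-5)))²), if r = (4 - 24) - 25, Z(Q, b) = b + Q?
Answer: 2137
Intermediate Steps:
Z(Q, b) = Q + b
r = -45 (r = -20 - 25 = -45)
T(a) = 6 + a²
r*Z(-2, 8) + T((4 + (-2 - 1*(-5)))²) = -45*(-2 + 8) + (6 + ((4 + (-2 - 1*(-5)))²)²) = -45*6 + (6 + ((4 + (-2 + 5))²)²) = -270 + (6 + ((4 + 3)²)²) = -270 + (6 + (7²)²) = -270 + (6 + 49²) = -270 + (6 + 2401) = -270 + 2407 = 2137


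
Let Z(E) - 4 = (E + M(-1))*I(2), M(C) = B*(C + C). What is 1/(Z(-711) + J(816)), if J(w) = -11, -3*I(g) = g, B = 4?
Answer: 3/1417 ≈ 0.0021171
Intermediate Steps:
I(g) = -g/3
M(C) = 8*C (M(C) = 4*(C + C) = 4*(2*C) = 8*C)
Z(E) = 28/3 - 2*E/3 (Z(E) = 4 + (E + 8*(-1))*(-⅓*2) = 4 + (E - 8)*(-⅔) = 4 + (-8 + E)*(-⅔) = 4 + (16/3 - 2*E/3) = 28/3 - 2*E/3)
1/(Z(-711) + J(816)) = 1/((28/3 - ⅔*(-711)) - 11) = 1/((28/3 + 474) - 11) = 1/(1450/3 - 11) = 1/(1417/3) = 3/1417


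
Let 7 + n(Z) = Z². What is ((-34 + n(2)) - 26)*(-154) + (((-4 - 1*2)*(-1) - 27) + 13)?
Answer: 9694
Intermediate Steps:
n(Z) = -7 + Z²
((-34 + n(2)) - 26)*(-154) + (((-4 - 1*2)*(-1) - 27) + 13) = ((-34 + (-7 + 2²)) - 26)*(-154) + (((-4 - 1*2)*(-1) - 27) + 13) = ((-34 + (-7 + 4)) - 26)*(-154) + (((-4 - 2)*(-1) - 27) + 13) = ((-34 - 3) - 26)*(-154) + ((-6*(-1) - 27) + 13) = (-37 - 26)*(-154) + ((6 - 27) + 13) = -63*(-154) + (-21 + 13) = 9702 - 8 = 9694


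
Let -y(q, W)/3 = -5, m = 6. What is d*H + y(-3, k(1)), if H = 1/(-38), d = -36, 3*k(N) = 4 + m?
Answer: 303/19 ≈ 15.947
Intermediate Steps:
k(N) = 10/3 (k(N) = (4 + 6)/3 = (⅓)*10 = 10/3)
y(q, W) = 15 (y(q, W) = -3*(-5) = 15)
H = -1/38 ≈ -0.026316
d*H + y(-3, k(1)) = -36*(-1/38) + 15 = 18/19 + 15 = 303/19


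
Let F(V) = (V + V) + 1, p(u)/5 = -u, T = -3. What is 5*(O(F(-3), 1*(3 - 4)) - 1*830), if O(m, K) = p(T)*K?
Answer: -4225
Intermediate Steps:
p(u) = -5*u (p(u) = 5*(-u) = -5*u)
F(V) = 1 + 2*V (F(V) = 2*V + 1 = 1 + 2*V)
O(m, K) = 15*K (O(m, K) = (-5*(-3))*K = 15*K)
5*(O(F(-3), 1*(3 - 4)) - 1*830) = 5*(15*(1*(3 - 4)) - 1*830) = 5*(15*(1*(-1)) - 830) = 5*(15*(-1) - 830) = 5*(-15 - 830) = 5*(-845) = -4225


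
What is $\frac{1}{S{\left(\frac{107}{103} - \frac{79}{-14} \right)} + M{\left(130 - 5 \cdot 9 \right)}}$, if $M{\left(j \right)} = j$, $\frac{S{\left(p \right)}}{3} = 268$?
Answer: $\frac{1}{889} \approx 0.0011249$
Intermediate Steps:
$S{\left(p \right)} = 804$ ($S{\left(p \right)} = 3 \cdot 268 = 804$)
$\frac{1}{S{\left(\frac{107}{103} - \frac{79}{-14} \right)} + M{\left(130 - 5 \cdot 9 \right)}} = \frac{1}{804 + \left(130 - 5 \cdot 9\right)} = \frac{1}{804 + \left(130 - 45\right)} = \frac{1}{804 + 85} = \frac{1}{889}$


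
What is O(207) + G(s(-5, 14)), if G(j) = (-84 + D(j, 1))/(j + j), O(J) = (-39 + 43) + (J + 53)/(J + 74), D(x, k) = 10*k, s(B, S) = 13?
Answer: 7595/3653 ≈ 2.0791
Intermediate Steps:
O(J) = 4 + (53 + J)/(74 + J)
G(j) = -37/j (G(j) = (-84 + 10*1)/(j + j) = (-84 + 10)/((2*j)) = -37/j)
O(207) + G(s(-5, 14)) = (349 + 5*207)/(74 + 207) - 37/13 = (349 + 1035)/281 - 37*1/13 = (1/281)*1384 - 37/13 = 1384/281 - 37/13 = 7595/3653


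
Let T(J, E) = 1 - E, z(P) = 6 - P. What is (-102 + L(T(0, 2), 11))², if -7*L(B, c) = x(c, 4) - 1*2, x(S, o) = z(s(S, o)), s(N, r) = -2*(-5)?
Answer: 501264/49 ≈ 10230.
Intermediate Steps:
s(N, r) = 10
x(S, o) = -4 (x(S, o) = 6 - 1*10 = 6 - 10 = -4)
L(B, c) = 6/7 (L(B, c) = -(-4 - 1*2)/7 = -(-4 - 2)/7 = -⅐*(-6) = 6/7)
(-102 + L(T(0, 2), 11))² = (-102 + 6/7)² = (-708/7)² = 501264/49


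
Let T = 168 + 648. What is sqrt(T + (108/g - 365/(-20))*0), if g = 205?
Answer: 4*sqrt(51) ≈ 28.566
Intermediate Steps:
T = 816
sqrt(T + (108/g - 365/(-20))*0) = sqrt(816 + (108/205 - 365/(-20))*0) = sqrt(816 + (108*(1/205) - 365*(-1/20))*0) = sqrt(816 + (108/205 + 73/4)*0) = sqrt(816 + (15397/820)*0) = sqrt(816 + 0) = sqrt(816) = 4*sqrt(51)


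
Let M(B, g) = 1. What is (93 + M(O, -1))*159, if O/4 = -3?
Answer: 14946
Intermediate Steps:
O = -12 (O = 4*(-3) = -12)
(93 + M(O, -1))*159 = (93 + 1)*159 = 94*159 = 14946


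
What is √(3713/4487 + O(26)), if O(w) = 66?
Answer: √1345449385/4487 ≈ 8.1748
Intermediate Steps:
√(3713/4487 + O(26)) = √(3713/4487 + 66) = √(299855/4487) = √1345449385/4487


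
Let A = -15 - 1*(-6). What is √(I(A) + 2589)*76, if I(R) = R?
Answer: 152*√645 ≈ 3860.3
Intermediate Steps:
A = -9 (A = -15 + 6 = -9)
√(I(A) + 2589)*76 = √(-9 + 2589)*76 = √2580*76 = (2*√645)*76 = 152*√645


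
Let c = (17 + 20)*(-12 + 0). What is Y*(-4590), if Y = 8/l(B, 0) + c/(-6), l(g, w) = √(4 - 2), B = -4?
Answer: -339660 - 18360*√2 ≈ -3.6563e+5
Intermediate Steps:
l(g, w) = √2
c = -444 (c = 37*(-12) = -444)
Y = 74 + 4*√2 (Y = 8/(√2) - 444/(-6) = 8*(√2/2) - 444*(-⅙) = 4*√2 + 74 = 74 + 4*√2 ≈ 79.657)
Y*(-4590) = (74 + 4*√2)*(-4590) = -339660 - 18360*√2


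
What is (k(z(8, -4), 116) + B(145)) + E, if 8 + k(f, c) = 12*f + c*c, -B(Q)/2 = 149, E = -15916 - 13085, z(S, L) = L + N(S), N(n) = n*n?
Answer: -15131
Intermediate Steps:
N(n) = n**2
z(S, L) = L + S**2
E = -29001
B(Q) = -298 (B(Q) = -2*149 = -298)
k(f, c) = -8 + c**2 + 12*f (k(f, c) = -8 + (12*f + c*c) = -8 + (12*f + c**2) = -8 + (c**2 + 12*f) = -8 + c**2 + 12*f)
(k(z(8, -4), 116) + B(145)) + E = ((-8 + 116**2 + 12*(-4 + 8**2)) - 298) - 29001 = ((-8 + 13456 + 12*(-4 + 64)) - 298) - 29001 = ((-8 + 13456 + 12*60) - 298) - 29001 = ((-8 + 13456 + 720) - 298) - 29001 = (14168 - 298) - 29001 = 13870 - 29001 = -15131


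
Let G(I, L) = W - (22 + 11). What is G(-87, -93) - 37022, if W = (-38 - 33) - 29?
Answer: -37155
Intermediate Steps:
W = -100 (W = -71 - 29 = -100)
G(I, L) = -133 (G(I, L) = -100 - (22 + 11) = -100 - 1*33 = -100 - 33 = -133)
G(-87, -93) - 37022 = -133 - 37022 = -37155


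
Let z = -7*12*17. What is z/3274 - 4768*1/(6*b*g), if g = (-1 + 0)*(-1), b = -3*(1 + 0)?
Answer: 3896182/14733 ≈ 264.45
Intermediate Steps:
b = -3 (b = -3*1 = -3)
g = 1 (g = -1*(-1) = 1)
z = -1428 (z = -84*17 = -1428)
z/3274 - 4768*1/(6*b*g) = -1428/3274 - 4768/((1*6)*(-3)) = -1428*1/3274 - 4768/(6*(-3)) = -714/1637 - 4768/(-18) = -714/1637 - 4768*(-1/18) = -714/1637 + 2384/9 = 3896182/14733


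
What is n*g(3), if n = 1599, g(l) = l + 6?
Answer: 14391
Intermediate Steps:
g(l) = 6 + l
n*g(3) = 1599*(6 + 3) = 1599*9 = 14391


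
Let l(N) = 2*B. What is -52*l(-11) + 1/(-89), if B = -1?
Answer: 9255/89 ≈ 103.99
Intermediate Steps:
l(N) = -2 (l(N) = 2*(-1) = -2)
-52*l(-11) + 1/(-89) = -52*(-2) + 1/(-89) = 104 - 1/89 = 9255/89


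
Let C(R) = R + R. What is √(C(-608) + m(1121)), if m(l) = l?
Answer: I*√95 ≈ 9.7468*I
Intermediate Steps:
C(R) = 2*R
√(C(-608) + m(1121)) = √(2*(-608) + 1121) = √(-1216 + 1121) = √(-95) = I*√95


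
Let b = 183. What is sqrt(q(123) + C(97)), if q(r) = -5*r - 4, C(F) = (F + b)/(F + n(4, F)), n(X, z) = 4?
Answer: I*sqrt(6286139)/101 ≈ 24.824*I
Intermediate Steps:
C(F) = (183 + F)/(4 + F) (C(F) = (F + 183)/(F + 4) = (183 + F)/(4 + F))
q(r) = -4 - 5*r
sqrt(q(123) + C(97)) = sqrt((-4 - 5*123) + (183 + 97)/(4 + 97)) = sqrt((-4 - 615) + 280/101) = sqrt(-619 + (1/101)*280) = sqrt(-619 + 280/101) = sqrt(-62239/101) = I*sqrt(6286139)/101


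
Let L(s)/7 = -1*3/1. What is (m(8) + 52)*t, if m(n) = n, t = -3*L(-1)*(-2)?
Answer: -7560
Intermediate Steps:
L(s) = -21 (L(s) = 7*(-1*3/1) = 7*(-3*1) = 7*(-3) = -21)
t = -126 (t = -3*(-21)*(-2) = 63*(-2) = -126)
(m(8) + 52)*t = (8 + 52)*(-126) = 60*(-126) = -7560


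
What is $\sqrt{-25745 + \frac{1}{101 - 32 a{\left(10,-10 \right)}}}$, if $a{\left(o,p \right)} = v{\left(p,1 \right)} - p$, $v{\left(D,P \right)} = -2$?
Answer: $\frac{2 i \sqrt{154630945}}{155} \approx 160.45 i$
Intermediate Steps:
$a{\left(o,p \right)} = -2 - p$
$\sqrt{-25745 + \frac{1}{101 - 32 a{\left(10,-10 \right)}}} = \sqrt{-25745 + \frac{1}{101 - 32 \left(-2 - -10\right)}} = \sqrt{-25745 + \frac{1}{101 - 32 \left(-2 + 10\right)}} = \sqrt{-25745 + \frac{1}{101 - 256}} = \sqrt{-25745 + \frac{1}{-155}} = \sqrt{-25745 - \frac{1}{155}} = \sqrt{- \frac{3990476}{155}} = \frac{2 i \sqrt{154630945}}{155}$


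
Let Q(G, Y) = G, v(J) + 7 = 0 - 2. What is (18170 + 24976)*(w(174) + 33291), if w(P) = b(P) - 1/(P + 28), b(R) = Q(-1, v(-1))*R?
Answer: 144315452709/101 ≈ 1.4289e+9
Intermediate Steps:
v(J) = -9 (v(J) = -7 + (0 - 2) = -7 - 2 = -9)
b(R) = -R
w(P) = -P - 1/(28 + P) (w(P) = -P - 1/(P + 28) = -P - 1/(28 + P))
(18170 + 24976)*(w(174) + 33291) = (18170 + 24976)*((-1 - 1*174**2 - 28*174)/(28 + 174) + 33291) = 43146*((-1 - 1*30276 - 4872)/202 + 33291) = 43146*((-1 - 30276 - 4872)/202 + 33291) = 43146*((1/202)*(-35149) + 33291) = 43146*(-35149/202 + 33291) = 43146*(6689633/202) = 144315452709/101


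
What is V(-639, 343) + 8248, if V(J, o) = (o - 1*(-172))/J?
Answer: 5269957/639 ≈ 8247.2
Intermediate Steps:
V(J, o) = (172 + o)/J (V(J, o) = (o + 172)/J = (172 + o)/J)
V(-639, 343) + 8248 = (172 + 343)/(-639) + 8248 = -1/639*515 + 8248 = -515/639 + 8248 = 5269957/639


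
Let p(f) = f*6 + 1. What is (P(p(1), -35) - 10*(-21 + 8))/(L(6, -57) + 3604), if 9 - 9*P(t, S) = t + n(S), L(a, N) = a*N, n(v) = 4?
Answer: 584/14679 ≈ 0.039785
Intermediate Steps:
L(a, N) = N*a
p(f) = 1 + 6*f (p(f) = 6*f + 1 = 1 + 6*f)
P(t, S) = 5/9 - t/9 (P(t, S) = 1 - (t + 4)/9 = 1 - (4 + t)/9 = 1 + (-4/9 - t/9) = 5/9 - t/9)
(P(p(1), -35) - 10*(-21 + 8))/(L(6, -57) + 3604) = ((5/9 - (1 + 6*1)/9) - 10*(-21 + 8))/(-57*6 + 3604) = ((5/9 - (1 + 6)/9) - 10*(-13))/(-342 + 3604) = ((5/9 - 1/9*7) + 130)/3262 = ((5/9 - 7/9) + 130)*(1/3262) = (-2/9 + 130)*(1/3262) = (1168/9)*(1/3262) = 584/14679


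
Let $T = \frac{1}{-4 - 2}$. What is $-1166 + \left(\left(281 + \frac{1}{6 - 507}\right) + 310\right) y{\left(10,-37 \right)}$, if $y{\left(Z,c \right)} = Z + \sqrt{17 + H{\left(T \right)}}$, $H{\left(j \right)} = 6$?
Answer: $\frac{2376734}{501} + \frac{296090 \sqrt{23}}{501} \approx 7578.3$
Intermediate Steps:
$T = - \frac{1}{6}$ ($T = \frac{1}{-6} = - \frac{1}{6} \approx -0.16667$)
$y{\left(Z,c \right)} = Z + \sqrt{23}$ ($y{\left(Z,c \right)} = Z + \sqrt{17 + 6} = Z + \sqrt{23}$)
$-1166 + \left(\left(281 + \frac{1}{6 - 507}\right) + 310\right) y{\left(10,-37 \right)} = -1166 + \left(\left(281 + \frac{1}{6 - 507}\right) + 310\right) \left(10 + \sqrt{23}\right) = -1166 + \left(\left(281 + \frac{1}{-501}\right) + 310\right) \left(10 + \sqrt{23}\right) = -1166 + \left(\left(281 - \frac{1}{501}\right) + 310\right) \left(10 + \sqrt{23}\right) = -1166 + \left(\frac{140780}{501} + 310\right) \left(10 + \sqrt{23}\right) = -1166 + \frac{296090 \left(10 + \sqrt{23}\right)}{501} = -1166 + \left(\frac{2960900}{501} + \frac{296090 \sqrt{23}}{501}\right) = \frac{2376734}{501} + \frac{296090 \sqrt{23}}{501}$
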